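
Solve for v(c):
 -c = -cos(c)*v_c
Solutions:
 v(c) = C1 + Integral(c/cos(c), c)


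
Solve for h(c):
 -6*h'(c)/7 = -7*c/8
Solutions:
 h(c) = C1 + 49*c^2/96


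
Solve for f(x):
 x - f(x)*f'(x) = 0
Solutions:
 f(x) = -sqrt(C1 + x^2)
 f(x) = sqrt(C1 + x^2)


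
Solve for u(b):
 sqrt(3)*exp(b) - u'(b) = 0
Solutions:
 u(b) = C1 + sqrt(3)*exp(b)


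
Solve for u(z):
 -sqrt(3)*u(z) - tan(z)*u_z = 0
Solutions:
 u(z) = C1/sin(z)^(sqrt(3))


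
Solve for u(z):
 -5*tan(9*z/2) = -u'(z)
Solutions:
 u(z) = C1 - 10*log(cos(9*z/2))/9


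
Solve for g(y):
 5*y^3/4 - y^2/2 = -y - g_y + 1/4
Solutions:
 g(y) = C1 - 5*y^4/16 + y^3/6 - y^2/2 + y/4


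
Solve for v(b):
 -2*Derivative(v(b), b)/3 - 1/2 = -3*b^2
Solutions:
 v(b) = C1 + 3*b^3/2 - 3*b/4


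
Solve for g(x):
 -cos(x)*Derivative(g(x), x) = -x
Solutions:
 g(x) = C1 + Integral(x/cos(x), x)


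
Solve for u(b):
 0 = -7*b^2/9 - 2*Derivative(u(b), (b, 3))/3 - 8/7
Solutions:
 u(b) = C1 + C2*b + C3*b^2 - 7*b^5/360 - 2*b^3/7


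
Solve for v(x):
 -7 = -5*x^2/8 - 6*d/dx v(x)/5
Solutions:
 v(x) = C1 - 25*x^3/144 + 35*x/6


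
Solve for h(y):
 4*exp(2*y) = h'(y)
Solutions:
 h(y) = C1 + 2*exp(2*y)


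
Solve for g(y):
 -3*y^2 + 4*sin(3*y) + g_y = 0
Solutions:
 g(y) = C1 + y^3 + 4*cos(3*y)/3


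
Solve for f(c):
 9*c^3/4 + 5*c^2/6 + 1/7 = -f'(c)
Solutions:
 f(c) = C1 - 9*c^4/16 - 5*c^3/18 - c/7


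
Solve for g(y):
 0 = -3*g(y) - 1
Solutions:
 g(y) = -1/3


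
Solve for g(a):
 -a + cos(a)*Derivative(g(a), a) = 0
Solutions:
 g(a) = C1 + Integral(a/cos(a), a)


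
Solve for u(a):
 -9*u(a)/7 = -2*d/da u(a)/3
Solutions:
 u(a) = C1*exp(27*a/14)


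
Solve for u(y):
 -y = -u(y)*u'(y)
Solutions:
 u(y) = -sqrt(C1 + y^2)
 u(y) = sqrt(C1 + y^2)


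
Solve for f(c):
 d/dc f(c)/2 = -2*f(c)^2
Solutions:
 f(c) = 1/(C1 + 4*c)


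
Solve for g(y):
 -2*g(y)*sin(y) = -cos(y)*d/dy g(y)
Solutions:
 g(y) = C1/cos(y)^2


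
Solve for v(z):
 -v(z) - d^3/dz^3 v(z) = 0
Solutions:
 v(z) = C3*exp(-z) + (C1*sin(sqrt(3)*z/2) + C2*cos(sqrt(3)*z/2))*exp(z/2)


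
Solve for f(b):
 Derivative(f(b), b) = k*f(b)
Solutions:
 f(b) = C1*exp(b*k)


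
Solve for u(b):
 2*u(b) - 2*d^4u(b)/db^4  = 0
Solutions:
 u(b) = C1*exp(-b) + C2*exp(b) + C3*sin(b) + C4*cos(b)


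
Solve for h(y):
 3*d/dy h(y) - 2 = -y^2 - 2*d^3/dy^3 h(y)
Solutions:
 h(y) = C1 + C2*sin(sqrt(6)*y/2) + C3*cos(sqrt(6)*y/2) - y^3/9 + 10*y/9


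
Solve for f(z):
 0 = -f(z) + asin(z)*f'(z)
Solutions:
 f(z) = C1*exp(Integral(1/asin(z), z))


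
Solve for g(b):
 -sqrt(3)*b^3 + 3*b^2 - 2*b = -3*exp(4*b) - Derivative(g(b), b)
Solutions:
 g(b) = C1 + sqrt(3)*b^4/4 - b^3 + b^2 - 3*exp(4*b)/4


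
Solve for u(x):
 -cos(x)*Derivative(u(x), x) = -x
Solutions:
 u(x) = C1 + Integral(x/cos(x), x)


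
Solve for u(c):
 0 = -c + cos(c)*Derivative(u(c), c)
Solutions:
 u(c) = C1 + Integral(c/cos(c), c)


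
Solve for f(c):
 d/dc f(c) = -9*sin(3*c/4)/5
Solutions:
 f(c) = C1 + 12*cos(3*c/4)/5


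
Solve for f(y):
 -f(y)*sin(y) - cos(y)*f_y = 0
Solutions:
 f(y) = C1*cos(y)


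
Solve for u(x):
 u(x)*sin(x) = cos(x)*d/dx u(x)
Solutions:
 u(x) = C1/cos(x)


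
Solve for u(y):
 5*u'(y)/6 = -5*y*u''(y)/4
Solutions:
 u(y) = C1 + C2*y^(1/3)


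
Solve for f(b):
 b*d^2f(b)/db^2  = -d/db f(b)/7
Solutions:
 f(b) = C1 + C2*b^(6/7)


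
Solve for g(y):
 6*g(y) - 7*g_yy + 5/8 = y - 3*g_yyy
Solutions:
 g(y) = C1*exp(y*(49/(sqrt(43) + 386/27)^(1/3) + 9*(sqrt(43) + 386/27)^(1/3) + 42)/54)*sin(sqrt(3)*y*(-9*(sqrt(43) + 386/27)^(1/3) + 49/(sqrt(43) + 386/27)^(1/3))/54) + C2*exp(y*(49/(sqrt(43) + 386/27)^(1/3) + 9*(sqrt(43) + 386/27)^(1/3) + 42)/54)*cos(sqrt(3)*y*(-9*(sqrt(43) + 386/27)^(1/3) + 49/(sqrt(43) + 386/27)^(1/3))/54) + C3*exp(y*(-9*(sqrt(43) + 386/27)^(1/3) - 49/(sqrt(43) + 386/27)^(1/3) + 21)/27) + y/6 - 5/48


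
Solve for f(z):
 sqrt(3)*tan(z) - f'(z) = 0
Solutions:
 f(z) = C1 - sqrt(3)*log(cos(z))


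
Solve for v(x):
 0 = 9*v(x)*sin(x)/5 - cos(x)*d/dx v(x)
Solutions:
 v(x) = C1/cos(x)^(9/5)


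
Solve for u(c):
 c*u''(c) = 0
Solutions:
 u(c) = C1 + C2*c


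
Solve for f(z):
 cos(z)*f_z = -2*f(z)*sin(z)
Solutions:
 f(z) = C1*cos(z)^2


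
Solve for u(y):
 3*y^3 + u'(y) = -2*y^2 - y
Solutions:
 u(y) = C1 - 3*y^4/4 - 2*y^3/3 - y^2/2


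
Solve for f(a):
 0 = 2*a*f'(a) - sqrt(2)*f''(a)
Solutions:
 f(a) = C1 + C2*erfi(2^(3/4)*a/2)


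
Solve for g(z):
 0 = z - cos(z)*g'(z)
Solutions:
 g(z) = C1 + Integral(z/cos(z), z)


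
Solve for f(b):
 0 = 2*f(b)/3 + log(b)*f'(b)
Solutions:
 f(b) = C1*exp(-2*li(b)/3)


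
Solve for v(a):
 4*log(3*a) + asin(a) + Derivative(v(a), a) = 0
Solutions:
 v(a) = C1 - 4*a*log(a) - a*asin(a) - 4*a*log(3) + 4*a - sqrt(1 - a^2)


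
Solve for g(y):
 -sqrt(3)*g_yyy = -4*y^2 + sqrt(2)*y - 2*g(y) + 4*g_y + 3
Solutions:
 g(y) = C1*exp(-y*(-4*3^(1/3)/(9 + sqrt(81 + 64*sqrt(3)))^(1/3) + 3^(1/6)*(9 + sqrt(81 + 64*sqrt(3)))^(1/3))/6)*sin(y*(4*3^(5/6)/(9 + sqrt(81 + 64*sqrt(3)))^(1/3) + 3^(2/3)*(9 + sqrt(81 + 64*sqrt(3)))^(1/3))/6) + C2*exp(-y*(-4*3^(1/3)/(9 + sqrt(81 + 64*sqrt(3)))^(1/3) + 3^(1/6)*(9 + sqrt(81 + 64*sqrt(3)))^(1/3))/6)*cos(y*(4*3^(5/6)/(9 + sqrt(81 + 64*sqrt(3)))^(1/3) + 3^(2/3)*(9 + sqrt(81 + 64*sqrt(3)))^(1/3))/6) + C3*exp(y*(-4*3^(1/3)/(9 + sqrt(81 + 64*sqrt(3)))^(1/3) + 3^(1/6)*(9 + sqrt(81 + 64*sqrt(3)))^(1/3))/3) - 2*y^2 - 8*y + sqrt(2)*y/2 - 29/2 + sqrt(2)


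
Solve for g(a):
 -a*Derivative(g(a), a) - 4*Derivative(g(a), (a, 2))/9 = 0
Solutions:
 g(a) = C1 + C2*erf(3*sqrt(2)*a/4)


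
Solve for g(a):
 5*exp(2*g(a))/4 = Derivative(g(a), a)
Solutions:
 g(a) = log(-sqrt(-1/(C1 + 5*a))) + log(2)/2
 g(a) = log(-1/(C1 + 5*a))/2 + log(2)/2


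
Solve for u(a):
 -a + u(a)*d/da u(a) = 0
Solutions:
 u(a) = -sqrt(C1 + a^2)
 u(a) = sqrt(C1 + a^2)


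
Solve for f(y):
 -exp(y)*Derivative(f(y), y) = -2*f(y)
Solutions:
 f(y) = C1*exp(-2*exp(-y))


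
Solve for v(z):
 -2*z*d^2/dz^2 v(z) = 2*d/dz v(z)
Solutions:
 v(z) = C1 + C2*log(z)


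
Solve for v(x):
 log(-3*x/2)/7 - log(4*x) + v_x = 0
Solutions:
 v(x) = C1 + 6*x*log(x)/7 + x*(-6 - log(3) + 15*log(2) - I*pi)/7


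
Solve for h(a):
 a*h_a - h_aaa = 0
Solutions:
 h(a) = C1 + Integral(C2*airyai(a) + C3*airybi(a), a)


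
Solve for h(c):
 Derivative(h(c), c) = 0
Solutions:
 h(c) = C1


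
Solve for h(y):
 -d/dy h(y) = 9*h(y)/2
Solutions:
 h(y) = C1*exp(-9*y/2)


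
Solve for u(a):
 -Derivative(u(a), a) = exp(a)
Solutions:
 u(a) = C1 - exp(a)


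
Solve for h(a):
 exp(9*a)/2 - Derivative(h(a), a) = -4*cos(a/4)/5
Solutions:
 h(a) = C1 + exp(9*a)/18 + 16*sin(a/4)/5


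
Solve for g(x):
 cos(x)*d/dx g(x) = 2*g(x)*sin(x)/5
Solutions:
 g(x) = C1/cos(x)^(2/5)


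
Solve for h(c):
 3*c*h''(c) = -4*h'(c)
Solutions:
 h(c) = C1 + C2/c^(1/3)


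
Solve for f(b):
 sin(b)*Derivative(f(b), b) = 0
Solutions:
 f(b) = C1


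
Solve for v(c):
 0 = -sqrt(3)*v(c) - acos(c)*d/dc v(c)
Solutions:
 v(c) = C1*exp(-sqrt(3)*Integral(1/acos(c), c))


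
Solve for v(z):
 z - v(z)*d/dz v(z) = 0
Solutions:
 v(z) = -sqrt(C1 + z^2)
 v(z) = sqrt(C1 + z^2)


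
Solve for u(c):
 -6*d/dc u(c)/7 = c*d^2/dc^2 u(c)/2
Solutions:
 u(c) = C1 + C2/c^(5/7)


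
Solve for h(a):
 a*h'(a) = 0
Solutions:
 h(a) = C1


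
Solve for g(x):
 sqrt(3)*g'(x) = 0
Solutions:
 g(x) = C1


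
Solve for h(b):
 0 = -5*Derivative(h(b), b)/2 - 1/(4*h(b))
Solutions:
 h(b) = -sqrt(C1 - 5*b)/5
 h(b) = sqrt(C1 - 5*b)/5


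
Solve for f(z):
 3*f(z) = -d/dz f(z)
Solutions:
 f(z) = C1*exp(-3*z)


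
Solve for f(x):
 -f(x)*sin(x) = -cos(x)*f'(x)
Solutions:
 f(x) = C1/cos(x)


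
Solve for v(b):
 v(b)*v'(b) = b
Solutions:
 v(b) = -sqrt(C1 + b^2)
 v(b) = sqrt(C1 + b^2)


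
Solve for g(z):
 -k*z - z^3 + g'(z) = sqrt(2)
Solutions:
 g(z) = C1 + k*z^2/2 + z^4/4 + sqrt(2)*z


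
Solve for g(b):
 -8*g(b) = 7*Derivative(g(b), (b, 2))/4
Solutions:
 g(b) = C1*sin(4*sqrt(14)*b/7) + C2*cos(4*sqrt(14)*b/7)


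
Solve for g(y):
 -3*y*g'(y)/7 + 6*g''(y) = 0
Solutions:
 g(y) = C1 + C2*erfi(sqrt(7)*y/14)


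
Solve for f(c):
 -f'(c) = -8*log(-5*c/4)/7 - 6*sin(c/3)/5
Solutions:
 f(c) = C1 + 8*c*log(-c)/7 - 16*c*log(2)/7 - 8*c/7 + 8*c*log(5)/7 - 18*cos(c/3)/5


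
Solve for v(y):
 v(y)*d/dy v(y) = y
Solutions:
 v(y) = -sqrt(C1 + y^2)
 v(y) = sqrt(C1 + y^2)


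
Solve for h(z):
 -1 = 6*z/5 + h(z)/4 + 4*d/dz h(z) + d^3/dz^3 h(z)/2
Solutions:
 h(z) = C1*exp(-6^(1/3)*z*(-(9 + sqrt(24657))^(1/3) + 16*6^(1/3)/(9 + sqrt(24657))^(1/3))/12)*sin(2^(1/3)*3^(1/6)*z*(4*2^(1/3)/(9 + sqrt(24657))^(1/3) + 3^(2/3)*(9 + sqrt(24657))^(1/3)/12)) + C2*exp(-6^(1/3)*z*(-(9 + sqrt(24657))^(1/3) + 16*6^(1/3)/(9 + sqrt(24657))^(1/3))/12)*cos(2^(1/3)*3^(1/6)*z*(4*2^(1/3)/(9 + sqrt(24657))^(1/3) + 3^(2/3)*(9 + sqrt(24657))^(1/3)/12)) + C3*exp(6^(1/3)*z*(-(9 + sqrt(24657))^(1/3) + 16*6^(1/3)/(9 + sqrt(24657))^(1/3))/6) - 24*z/5 + 364/5


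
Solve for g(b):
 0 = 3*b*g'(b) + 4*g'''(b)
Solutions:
 g(b) = C1 + Integral(C2*airyai(-6^(1/3)*b/2) + C3*airybi(-6^(1/3)*b/2), b)


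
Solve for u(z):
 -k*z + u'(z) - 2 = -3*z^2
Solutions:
 u(z) = C1 + k*z^2/2 - z^3 + 2*z


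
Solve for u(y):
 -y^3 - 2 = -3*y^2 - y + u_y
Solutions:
 u(y) = C1 - y^4/4 + y^3 + y^2/2 - 2*y


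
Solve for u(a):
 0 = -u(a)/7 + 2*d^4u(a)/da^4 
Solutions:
 u(a) = C1*exp(-14^(3/4)*a/14) + C2*exp(14^(3/4)*a/14) + C3*sin(14^(3/4)*a/14) + C4*cos(14^(3/4)*a/14)


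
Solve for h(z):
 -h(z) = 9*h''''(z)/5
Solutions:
 h(z) = (C1*sin(5^(1/4)*sqrt(6)*z/6) + C2*cos(5^(1/4)*sqrt(6)*z/6))*exp(-5^(1/4)*sqrt(6)*z/6) + (C3*sin(5^(1/4)*sqrt(6)*z/6) + C4*cos(5^(1/4)*sqrt(6)*z/6))*exp(5^(1/4)*sqrt(6)*z/6)


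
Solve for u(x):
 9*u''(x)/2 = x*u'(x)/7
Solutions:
 u(x) = C1 + C2*erfi(sqrt(7)*x/21)


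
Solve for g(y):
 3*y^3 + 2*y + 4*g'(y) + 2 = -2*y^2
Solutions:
 g(y) = C1 - 3*y^4/16 - y^3/6 - y^2/4 - y/2


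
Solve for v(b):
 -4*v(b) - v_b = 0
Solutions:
 v(b) = C1*exp(-4*b)


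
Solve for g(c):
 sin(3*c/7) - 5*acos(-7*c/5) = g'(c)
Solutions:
 g(c) = C1 - 5*c*acos(-7*c/5) - 5*sqrt(25 - 49*c^2)/7 - 7*cos(3*c/7)/3


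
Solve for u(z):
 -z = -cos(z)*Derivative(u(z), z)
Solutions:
 u(z) = C1 + Integral(z/cos(z), z)


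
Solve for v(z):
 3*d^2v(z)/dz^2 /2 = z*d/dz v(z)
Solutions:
 v(z) = C1 + C2*erfi(sqrt(3)*z/3)


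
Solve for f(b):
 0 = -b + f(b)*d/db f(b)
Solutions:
 f(b) = -sqrt(C1 + b^2)
 f(b) = sqrt(C1 + b^2)


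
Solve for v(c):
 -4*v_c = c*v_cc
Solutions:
 v(c) = C1 + C2/c^3


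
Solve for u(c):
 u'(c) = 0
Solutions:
 u(c) = C1


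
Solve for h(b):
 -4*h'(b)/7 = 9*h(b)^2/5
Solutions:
 h(b) = 20/(C1 + 63*b)


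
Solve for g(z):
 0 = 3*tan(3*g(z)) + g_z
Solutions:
 g(z) = -asin(C1*exp(-9*z))/3 + pi/3
 g(z) = asin(C1*exp(-9*z))/3


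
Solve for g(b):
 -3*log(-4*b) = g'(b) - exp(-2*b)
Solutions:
 g(b) = C1 - 3*b*log(-b) + 3*b*(1 - 2*log(2)) - exp(-2*b)/2


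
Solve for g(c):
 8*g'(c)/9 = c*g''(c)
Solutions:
 g(c) = C1 + C2*c^(17/9)


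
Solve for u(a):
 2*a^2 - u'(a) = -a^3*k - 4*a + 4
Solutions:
 u(a) = C1 + a^4*k/4 + 2*a^3/3 + 2*a^2 - 4*a


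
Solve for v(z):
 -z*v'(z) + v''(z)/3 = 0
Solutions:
 v(z) = C1 + C2*erfi(sqrt(6)*z/2)


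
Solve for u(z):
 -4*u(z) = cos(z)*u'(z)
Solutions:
 u(z) = C1*(sin(z)^2 - 2*sin(z) + 1)/(sin(z)^2 + 2*sin(z) + 1)


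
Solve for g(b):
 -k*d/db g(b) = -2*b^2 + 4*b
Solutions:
 g(b) = C1 + 2*b^3/(3*k) - 2*b^2/k


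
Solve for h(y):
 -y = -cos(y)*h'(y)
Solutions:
 h(y) = C1 + Integral(y/cos(y), y)


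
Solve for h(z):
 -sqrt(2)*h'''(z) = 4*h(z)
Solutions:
 h(z) = C3*exp(-sqrt(2)*z) + (C1*sin(sqrt(6)*z/2) + C2*cos(sqrt(6)*z/2))*exp(sqrt(2)*z/2)


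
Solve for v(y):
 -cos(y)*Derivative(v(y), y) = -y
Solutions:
 v(y) = C1 + Integral(y/cos(y), y)


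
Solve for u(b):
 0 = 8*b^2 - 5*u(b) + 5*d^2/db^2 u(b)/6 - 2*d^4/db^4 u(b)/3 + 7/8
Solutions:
 u(b) = 8*b^2/5 + (C1*sin(15^(1/4)*2^(3/4)*b*sin(atan(sqrt(455)/5)/2)/2) + C2*cos(15^(1/4)*2^(3/4)*b*sin(atan(sqrt(455)/5)/2)/2))*exp(-15^(1/4)*2^(3/4)*b*cos(atan(sqrt(455)/5)/2)/2) + (C3*sin(15^(1/4)*2^(3/4)*b*sin(atan(sqrt(455)/5)/2)/2) + C4*cos(15^(1/4)*2^(3/4)*b*sin(atan(sqrt(455)/5)/2)/2))*exp(15^(1/4)*2^(3/4)*b*cos(atan(sqrt(455)/5)/2)/2) + 17/24


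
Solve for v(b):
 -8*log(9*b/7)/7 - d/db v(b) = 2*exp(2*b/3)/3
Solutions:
 v(b) = C1 - 8*b*log(b)/7 + 8*b*(-2*log(3) + 1 + log(7))/7 - exp(2*b/3)


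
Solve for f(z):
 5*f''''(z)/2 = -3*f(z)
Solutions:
 f(z) = (C1*sin(10^(3/4)*3^(1/4)*z/10) + C2*cos(10^(3/4)*3^(1/4)*z/10))*exp(-10^(3/4)*3^(1/4)*z/10) + (C3*sin(10^(3/4)*3^(1/4)*z/10) + C4*cos(10^(3/4)*3^(1/4)*z/10))*exp(10^(3/4)*3^(1/4)*z/10)


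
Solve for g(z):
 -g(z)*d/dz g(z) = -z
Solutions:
 g(z) = -sqrt(C1 + z^2)
 g(z) = sqrt(C1 + z^2)


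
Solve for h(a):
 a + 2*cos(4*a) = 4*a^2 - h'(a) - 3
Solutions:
 h(a) = C1 + 4*a^3/3 - a^2/2 - 3*a - sin(4*a)/2


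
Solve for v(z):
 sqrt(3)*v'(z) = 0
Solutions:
 v(z) = C1


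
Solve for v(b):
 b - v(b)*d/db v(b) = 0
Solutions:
 v(b) = -sqrt(C1 + b^2)
 v(b) = sqrt(C1 + b^2)


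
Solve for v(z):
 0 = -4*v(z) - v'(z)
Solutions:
 v(z) = C1*exp(-4*z)


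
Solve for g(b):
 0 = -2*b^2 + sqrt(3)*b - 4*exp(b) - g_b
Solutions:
 g(b) = C1 - 2*b^3/3 + sqrt(3)*b^2/2 - 4*exp(b)


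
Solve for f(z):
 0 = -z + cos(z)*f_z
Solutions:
 f(z) = C1 + Integral(z/cos(z), z)


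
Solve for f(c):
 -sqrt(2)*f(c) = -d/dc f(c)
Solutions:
 f(c) = C1*exp(sqrt(2)*c)


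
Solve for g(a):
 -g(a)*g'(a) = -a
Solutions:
 g(a) = -sqrt(C1 + a^2)
 g(a) = sqrt(C1 + a^2)


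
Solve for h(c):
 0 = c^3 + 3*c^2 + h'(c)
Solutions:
 h(c) = C1 - c^4/4 - c^3


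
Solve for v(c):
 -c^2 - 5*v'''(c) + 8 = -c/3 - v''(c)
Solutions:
 v(c) = C1 + C2*c + C3*exp(c/5) + c^4/12 + 29*c^3/18 + 121*c^2/6


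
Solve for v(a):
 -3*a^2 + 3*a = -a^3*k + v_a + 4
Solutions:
 v(a) = C1 + a^4*k/4 - a^3 + 3*a^2/2 - 4*a


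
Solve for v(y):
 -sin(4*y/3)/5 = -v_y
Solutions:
 v(y) = C1 - 3*cos(4*y/3)/20


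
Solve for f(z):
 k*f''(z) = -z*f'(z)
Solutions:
 f(z) = C1 + C2*sqrt(k)*erf(sqrt(2)*z*sqrt(1/k)/2)


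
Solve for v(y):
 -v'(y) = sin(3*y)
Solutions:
 v(y) = C1 + cos(3*y)/3


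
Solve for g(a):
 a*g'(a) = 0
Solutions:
 g(a) = C1


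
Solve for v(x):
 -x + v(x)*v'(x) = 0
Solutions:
 v(x) = -sqrt(C1 + x^2)
 v(x) = sqrt(C1 + x^2)


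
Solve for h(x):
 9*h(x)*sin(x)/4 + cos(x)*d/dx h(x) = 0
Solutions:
 h(x) = C1*cos(x)^(9/4)


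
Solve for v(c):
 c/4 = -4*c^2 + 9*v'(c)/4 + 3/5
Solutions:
 v(c) = C1 + 16*c^3/27 + c^2/18 - 4*c/15


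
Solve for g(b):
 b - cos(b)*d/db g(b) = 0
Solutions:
 g(b) = C1 + Integral(b/cos(b), b)


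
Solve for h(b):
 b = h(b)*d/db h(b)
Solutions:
 h(b) = -sqrt(C1 + b^2)
 h(b) = sqrt(C1 + b^2)


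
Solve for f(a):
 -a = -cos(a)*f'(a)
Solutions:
 f(a) = C1 + Integral(a/cos(a), a)


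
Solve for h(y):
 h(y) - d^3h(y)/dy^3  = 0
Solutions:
 h(y) = C3*exp(y) + (C1*sin(sqrt(3)*y/2) + C2*cos(sqrt(3)*y/2))*exp(-y/2)


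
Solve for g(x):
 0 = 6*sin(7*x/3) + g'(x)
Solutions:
 g(x) = C1 + 18*cos(7*x/3)/7


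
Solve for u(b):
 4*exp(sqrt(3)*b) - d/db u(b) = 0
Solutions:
 u(b) = C1 + 4*sqrt(3)*exp(sqrt(3)*b)/3


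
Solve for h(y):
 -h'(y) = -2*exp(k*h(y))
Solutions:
 h(y) = Piecewise((log(-1/(C1*k + 2*k*y))/k, Ne(k, 0)), (nan, True))
 h(y) = Piecewise((C1 + 2*y, Eq(k, 0)), (nan, True))


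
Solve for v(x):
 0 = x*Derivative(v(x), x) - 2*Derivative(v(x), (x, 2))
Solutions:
 v(x) = C1 + C2*erfi(x/2)


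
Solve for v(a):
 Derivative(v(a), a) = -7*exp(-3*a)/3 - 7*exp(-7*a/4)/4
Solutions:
 v(a) = C1 + 7*exp(-3*a)/9 + exp(-7*a/4)


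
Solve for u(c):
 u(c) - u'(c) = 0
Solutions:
 u(c) = C1*exp(c)


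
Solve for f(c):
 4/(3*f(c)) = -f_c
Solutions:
 f(c) = -sqrt(C1 - 24*c)/3
 f(c) = sqrt(C1 - 24*c)/3


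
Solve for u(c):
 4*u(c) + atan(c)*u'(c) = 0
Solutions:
 u(c) = C1*exp(-4*Integral(1/atan(c), c))


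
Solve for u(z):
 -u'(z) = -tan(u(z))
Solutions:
 u(z) = pi - asin(C1*exp(z))
 u(z) = asin(C1*exp(z))


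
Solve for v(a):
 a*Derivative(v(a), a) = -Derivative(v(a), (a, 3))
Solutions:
 v(a) = C1 + Integral(C2*airyai(-a) + C3*airybi(-a), a)


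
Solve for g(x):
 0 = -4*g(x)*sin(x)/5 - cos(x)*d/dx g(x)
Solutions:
 g(x) = C1*cos(x)^(4/5)


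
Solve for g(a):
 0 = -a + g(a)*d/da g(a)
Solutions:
 g(a) = -sqrt(C1 + a^2)
 g(a) = sqrt(C1 + a^2)


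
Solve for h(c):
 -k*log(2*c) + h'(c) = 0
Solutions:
 h(c) = C1 + c*k*log(c) - c*k + c*k*log(2)


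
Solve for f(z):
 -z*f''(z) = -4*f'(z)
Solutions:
 f(z) = C1 + C2*z^5


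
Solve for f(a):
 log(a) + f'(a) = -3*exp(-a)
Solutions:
 f(a) = C1 - a*log(a) + a + 3*exp(-a)


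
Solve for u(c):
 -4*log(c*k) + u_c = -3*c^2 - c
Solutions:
 u(c) = C1 - c^3 - c^2/2 + 4*c*log(c*k) - 4*c


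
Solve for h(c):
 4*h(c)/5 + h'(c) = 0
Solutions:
 h(c) = C1*exp(-4*c/5)


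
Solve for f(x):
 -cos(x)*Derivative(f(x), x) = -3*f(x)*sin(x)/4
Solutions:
 f(x) = C1/cos(x)^(3/4)


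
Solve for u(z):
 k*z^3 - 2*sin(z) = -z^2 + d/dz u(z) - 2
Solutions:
 u(z) = C1 + k*z^4/4 + z^3/3 + 2*z + 2*cos(z)


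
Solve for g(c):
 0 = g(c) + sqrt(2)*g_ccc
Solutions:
 g(c) = C3*exp(-2^(5/6)*c/2) + (C1*sin(2^(5/6)*sqrt(3)*c/4) + C2*cos(2^(5/6)*sqrt(3)*c/4))*exp(2^(5/6)*c/4)


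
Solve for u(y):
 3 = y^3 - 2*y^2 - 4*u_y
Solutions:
 u(y) = C1 + y^4/16 - y^3/6 - 3*y/4


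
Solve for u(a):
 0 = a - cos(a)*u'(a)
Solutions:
 u(a) = C1 + Integral(a/cos(a), a)


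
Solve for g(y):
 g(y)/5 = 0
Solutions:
 g(y) = 0


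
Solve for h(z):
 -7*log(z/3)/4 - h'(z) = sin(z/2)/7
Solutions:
 h(z) = C1 - 7*z*log(z)/4 + 7*z/4 + 7*z*log(3)/4 + 2*cos(z/2)/7


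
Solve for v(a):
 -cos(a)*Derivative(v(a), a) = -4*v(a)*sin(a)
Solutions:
 v(a) = C1/cos(a)^4


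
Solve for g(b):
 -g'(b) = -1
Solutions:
 g(b) = C1 + b


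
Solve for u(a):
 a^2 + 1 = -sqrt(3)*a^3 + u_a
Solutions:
 u(a) = C1 + sqrt(3)*a^4/4 + a^3/3 + a


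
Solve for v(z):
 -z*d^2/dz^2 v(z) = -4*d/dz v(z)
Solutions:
 v(z) = C1 + C2*z^5


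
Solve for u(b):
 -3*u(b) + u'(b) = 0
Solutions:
 u(b) = C1*exp(3*b)


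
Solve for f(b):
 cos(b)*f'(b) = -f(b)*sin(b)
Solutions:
 f(b) = C1*cos(b)


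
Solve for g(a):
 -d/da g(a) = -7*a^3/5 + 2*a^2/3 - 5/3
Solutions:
 g(a) = C1 + 7*a^4/20 - 2*a^3/9 + 5*a/3


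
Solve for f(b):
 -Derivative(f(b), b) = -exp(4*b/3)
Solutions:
 f(b) = C1 + 3*exp(4*b/3)/4


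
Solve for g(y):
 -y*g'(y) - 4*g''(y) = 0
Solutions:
 g(y) = C1 + C2*erf(sqrt(2)*y/4)


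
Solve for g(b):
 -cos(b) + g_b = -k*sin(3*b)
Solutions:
 g(b) = C1 + k*cos(3*b)/3 + sin(b)


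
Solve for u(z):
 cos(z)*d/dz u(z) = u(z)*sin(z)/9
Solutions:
 u(z) = C1/cos(z)^(1/9)


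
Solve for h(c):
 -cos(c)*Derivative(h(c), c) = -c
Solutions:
 h(c) = C1 + Integral(c/cos(c), c)


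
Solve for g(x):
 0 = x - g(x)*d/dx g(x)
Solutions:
 g(x) = -sqrt(C1 + x^2)
 g(x) = sqrt(C1 + x^2)


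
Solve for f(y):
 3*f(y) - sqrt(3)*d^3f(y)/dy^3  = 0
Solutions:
 f(y) = C3*exp(3^(1/6)*y) + (C1*sin(3^(2/3)*y/2) + C2*cos(3^(2/3)*y/2))*exp(-3^(1/6)*y/2)


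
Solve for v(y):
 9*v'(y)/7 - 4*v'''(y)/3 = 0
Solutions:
 v(y) = C1 + C2*exp(-3*sqrt(21)*y/14) + C3*exp(3*sqrt(21)*y/14)


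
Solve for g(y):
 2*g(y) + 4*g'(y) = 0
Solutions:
 g(y) = C1*exp(-y/2)


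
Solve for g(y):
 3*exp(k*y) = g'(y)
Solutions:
 g(y) = C1 + 3*exp(k*y)/k


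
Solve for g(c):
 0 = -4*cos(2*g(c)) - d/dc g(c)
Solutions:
 g(c) = -asin((C1 + exp(16*c))/(C1 - exp(16*c)))/2 + pi/2
 g(c) = asin((C1 + exp(16*c))/(C1 - exp(16*c)))/2


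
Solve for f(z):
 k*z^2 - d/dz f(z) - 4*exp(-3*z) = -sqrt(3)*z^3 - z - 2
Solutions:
 f(z) = C1 + k*z^3/3 + sqrt(3)*z^4/4 + z^2/2 + 2*z + 4*exp(-3*z)/3


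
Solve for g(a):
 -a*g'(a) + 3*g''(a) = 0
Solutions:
 g(a) = C1 + C2*erfi(sqrt(6)*a/6)


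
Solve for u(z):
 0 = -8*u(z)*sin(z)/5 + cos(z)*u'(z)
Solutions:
 u(z) = C1/cos(z)^(8/5)


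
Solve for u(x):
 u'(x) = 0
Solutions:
 u(x) = C1


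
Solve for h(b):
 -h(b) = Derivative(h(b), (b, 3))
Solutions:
 h(b) = C3*exp(-b) + (C1*sin(sqrt(3)*b/2) + C2*cos(sqrt(3)*b/2))*exp(b/2)


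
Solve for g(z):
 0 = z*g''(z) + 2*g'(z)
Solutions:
 g(z) = C1 + C2/z


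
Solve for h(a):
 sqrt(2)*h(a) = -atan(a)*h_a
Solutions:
 h(a) = C1*exp(-sqrt(2)*Integral(1/atan(a), a))


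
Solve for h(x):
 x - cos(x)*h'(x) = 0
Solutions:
 h(x) = C1 + Integral(x/cos(x), x)


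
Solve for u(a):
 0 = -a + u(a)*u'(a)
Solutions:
 u(a) = -sqrt(C1 + a^2)
 u(a) = sqrt(C1 + a^2)


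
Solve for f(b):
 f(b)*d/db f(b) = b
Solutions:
 f(b) = -sqrt(C1 + b^2)
 f(b) = sqrt(C1 + b^2)


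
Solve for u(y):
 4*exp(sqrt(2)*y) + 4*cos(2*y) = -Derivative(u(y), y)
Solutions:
 u(y) = C1 - 2*sqrt(2)*exp(sqrt(2)*y) - 2*sin(2*y)


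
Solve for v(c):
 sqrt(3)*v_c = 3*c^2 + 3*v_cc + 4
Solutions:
 v(c) = C1 + C2*exp(sqrt(3)*c/3) + sqrt(3)*c^3/3 + 3*c^2 + 22*sqrt(3)*c/3


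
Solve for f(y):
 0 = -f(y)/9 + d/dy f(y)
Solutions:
 f(y) = C1*exp(y/9)


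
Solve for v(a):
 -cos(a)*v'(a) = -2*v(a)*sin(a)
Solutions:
 v(a) = C1/cos(a)^2


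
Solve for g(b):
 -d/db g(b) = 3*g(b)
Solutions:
 g(b) = C1*exp(-3*b)


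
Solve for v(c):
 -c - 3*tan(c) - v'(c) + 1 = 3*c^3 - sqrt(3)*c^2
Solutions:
 v(c) = C1 - 3*c^4/4 + sqrt(3)*c^3/3 - c^2/2 + c + 3*log(cos(c))


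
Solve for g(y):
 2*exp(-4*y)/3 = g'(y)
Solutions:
 g(y) = C1 - exp(-4*y)/6


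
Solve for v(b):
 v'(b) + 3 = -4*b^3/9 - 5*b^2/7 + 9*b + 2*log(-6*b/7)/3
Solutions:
 v(b) = C1 - b^4/9 - 5*b^3/21 + 9*b^2/2 + 2*b*log(-b)/3 + b*(-11 - 2*log(7) + 2*log(6))/3


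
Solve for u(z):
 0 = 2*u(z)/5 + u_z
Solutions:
 u(z) = C1*exp(-2*z/5)


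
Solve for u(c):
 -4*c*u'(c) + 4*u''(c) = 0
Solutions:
 u(c) = C1 + C2*erfi(sqrt(2)*c/2)


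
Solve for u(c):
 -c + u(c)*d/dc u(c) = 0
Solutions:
 u(c) = -sqrt(C1 + c^2)
 u(c) = sqrt(C1 + c^2)


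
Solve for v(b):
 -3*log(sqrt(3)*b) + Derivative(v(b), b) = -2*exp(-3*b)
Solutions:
 v(b) = C1 + 3*b*log(b) + b*(-3 + 3*log(3)/2) + 2*exp(-3*b)/3


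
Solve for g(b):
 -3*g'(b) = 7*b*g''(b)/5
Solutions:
 g(b) = C1 + C2/b^(8/7)


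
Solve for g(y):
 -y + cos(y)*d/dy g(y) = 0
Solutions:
 g(y) = C1 + Integral(y/cos(y), y)


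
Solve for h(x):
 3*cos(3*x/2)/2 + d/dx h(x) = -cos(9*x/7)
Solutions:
 h(x) = C1 - 7*sin(9*x/7)/9 - sin(3*x/2)


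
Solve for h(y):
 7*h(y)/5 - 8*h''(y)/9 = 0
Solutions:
 h(y) = C1*exp(-3*sqrt(70)*y/20) + C2*exp(3*sqrt(70)*y/20)


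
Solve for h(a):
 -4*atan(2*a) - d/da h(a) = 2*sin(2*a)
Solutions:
 h(a) = C1 - 4*a*atan(2*a) + log(4*a^2 + 1) + cos(2*a)


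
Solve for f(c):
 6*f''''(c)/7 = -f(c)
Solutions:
 f(c) = (C1*sin(14^(1/4)*3^(3/4)*c/6) + C2*cos(14^(1/4)*3^(3/4)*c/6))*exp(-14^(1/4)*3^(3/4)*c/6) + (C3*sin(14^(1/4)*3^(3/4)*c/6) + C4*cos(14^(1/4)*3^(3/4)*c/6))*exp(14^(1/4)*3^(3/4)*c/6)


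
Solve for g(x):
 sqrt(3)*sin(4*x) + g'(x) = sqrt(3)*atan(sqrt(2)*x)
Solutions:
 g(x) = C1 + sqrt(3)*(x*atan(sqrt(2)*x) - sqrt(2)*log(2*x^2 + 1)/4) + sqrt(3)*cos(4*x)/4


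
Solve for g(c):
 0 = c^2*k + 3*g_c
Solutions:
 g(c) = C1 - c^3*k/9


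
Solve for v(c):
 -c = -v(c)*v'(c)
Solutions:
 v(c) = -sqrt(C1 + c^2)
 v(c) = sqrt(C1 + c^2)


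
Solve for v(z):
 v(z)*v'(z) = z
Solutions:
 v(z) = -sqrt(C1 + z^2)
 v(z) = sqrt(C1 + z^2)


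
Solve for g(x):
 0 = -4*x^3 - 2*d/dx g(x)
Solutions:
 g(x) = C1 - x^4/2


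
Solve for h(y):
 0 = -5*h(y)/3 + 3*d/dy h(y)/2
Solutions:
 h(y) = C1*exp(10*y/9)


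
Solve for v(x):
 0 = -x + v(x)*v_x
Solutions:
 v(x) = -sqrt(C1 + x^2)
 v(x) = sqrt(C1 + x^2)


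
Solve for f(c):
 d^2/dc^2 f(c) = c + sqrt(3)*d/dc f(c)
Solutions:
 f(c) = C1 + C2*exp(sqrt(3)*c) - sqrt(3)*c^2/6 - c/3


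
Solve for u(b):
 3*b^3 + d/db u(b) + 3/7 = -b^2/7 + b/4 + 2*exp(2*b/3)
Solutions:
 u(b) = C1 - 3*b^4/4 - b^3/21 + b^2/8 - 3*b/7 + 3*exp(2*b/3)


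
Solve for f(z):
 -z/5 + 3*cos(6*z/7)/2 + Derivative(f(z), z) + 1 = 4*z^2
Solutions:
 f(z) = C1 + 4*z^3/3 + z^2/10 - z - 7*sin(6*z/7)/4


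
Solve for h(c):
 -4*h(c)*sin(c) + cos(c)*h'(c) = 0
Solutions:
 h(c) = C1/cos(c)^4


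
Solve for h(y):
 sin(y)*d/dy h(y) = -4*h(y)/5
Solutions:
 h(y) = C1*(cos(y) + 1)^(2/5)/(cos(y) - 1)^(2/5)


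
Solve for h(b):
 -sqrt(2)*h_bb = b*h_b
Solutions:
 h(b) = C1 + C2*erf(2^(1/4)*b/2)


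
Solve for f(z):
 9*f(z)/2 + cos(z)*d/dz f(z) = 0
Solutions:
 f(z) = C1*(sin(z) - 1)^(1/4)*(sin(z)^2 - 2*sin(z) + 1)/((sin(z) + 1)^(1/4)*(sin(z)^2 + 2*sin(z) + 1))


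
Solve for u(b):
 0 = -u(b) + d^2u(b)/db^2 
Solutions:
 u(b) = C1*exp(-b) + C2*exp(b)


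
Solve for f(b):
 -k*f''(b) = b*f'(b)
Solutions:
 f(b) = C1 + C2*sqrt(k)*erf(sqrt(2)*b*sqrt(1/k)/2)


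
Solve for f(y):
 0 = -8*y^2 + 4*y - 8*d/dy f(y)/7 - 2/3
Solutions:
 f(y) = C1 - 7*y^3/3 + 7*y^2/4 - 7*y/12


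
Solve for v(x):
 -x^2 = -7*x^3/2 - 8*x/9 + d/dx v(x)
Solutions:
 v(x) = C1 + 7*x^4/8 - x^3/3 + 4*x^2/9


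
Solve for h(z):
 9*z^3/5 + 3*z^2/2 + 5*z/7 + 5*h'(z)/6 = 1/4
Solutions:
 h(z) = C1 - 27*z^4/50 - 3*z^3/5 - 3*z^2/7 + 3*z/10


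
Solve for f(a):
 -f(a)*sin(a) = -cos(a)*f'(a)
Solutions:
 f(a) = C1/cos(a)


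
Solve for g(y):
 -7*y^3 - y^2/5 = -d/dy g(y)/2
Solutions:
 g(y) = C1 + 7*y^4/2 + 2*y^3/15


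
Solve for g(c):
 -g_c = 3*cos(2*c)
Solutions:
 g(c) = C1 - 3*sin(2*c)/2


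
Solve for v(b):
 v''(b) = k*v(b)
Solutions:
 v(b) = C1*exp(-b*sqrt(k)) + C2*exp(b*sqrt(k))


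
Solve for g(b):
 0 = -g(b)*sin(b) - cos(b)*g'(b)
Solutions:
 g(b) = C1*cos(b)


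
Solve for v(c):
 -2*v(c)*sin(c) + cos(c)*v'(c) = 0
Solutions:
 v(c) = C1/cos(c)^2


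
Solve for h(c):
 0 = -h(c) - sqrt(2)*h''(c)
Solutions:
 h(c) = C1*sin(2^(3/4)*c/2) + C2*cos(2^(3/4)*c/2)


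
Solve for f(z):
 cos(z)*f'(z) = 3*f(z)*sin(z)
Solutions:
 f(z) = C1/cos(z)^3


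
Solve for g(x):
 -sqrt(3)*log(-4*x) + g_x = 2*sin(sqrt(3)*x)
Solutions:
 g(x) = C1 + sqrt(3)*x*(log(-x) - 1) + 2*sqrt(3)*x*log(2) - 2*sqrt(3)*cos(sqrt(3)*x)/3


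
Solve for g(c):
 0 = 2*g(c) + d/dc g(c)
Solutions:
 g(c) = C1*exp(-2*c)


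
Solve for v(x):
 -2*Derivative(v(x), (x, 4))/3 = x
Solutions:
 v(x) = C1 + C2*x + C3*x^2 + C4*x^3 - x^5/80


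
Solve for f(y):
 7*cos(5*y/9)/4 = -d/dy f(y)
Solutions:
 f(y) = C1 - 63*sin(5*y/9)/20


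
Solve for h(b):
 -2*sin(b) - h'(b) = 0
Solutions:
 h(b) = C1 + 2*cos(b)


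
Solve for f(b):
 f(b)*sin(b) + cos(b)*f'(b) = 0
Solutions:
 f(b) = C1*cos(b)


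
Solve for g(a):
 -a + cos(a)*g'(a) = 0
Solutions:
 g(a) = C1 + Integral(a/cos(a), a)


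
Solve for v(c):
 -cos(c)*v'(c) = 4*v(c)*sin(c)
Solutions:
 v(c) = C1*cos(c)^4


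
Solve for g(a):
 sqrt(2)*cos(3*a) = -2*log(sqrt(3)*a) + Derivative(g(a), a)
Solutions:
 g(a) = C1 + 2*a*log(a) - 2*a + a*log(3) + sqrt(2)*sin(3*a)/3


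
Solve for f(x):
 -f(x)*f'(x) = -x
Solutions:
 f(x) = -sqrt(C1 + x^2)
 f(x) = sqrt(C1 + x^2)


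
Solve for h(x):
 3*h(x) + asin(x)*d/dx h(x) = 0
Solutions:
 h(x) = C1*exp(-3*Integral(1/asin(x), x))


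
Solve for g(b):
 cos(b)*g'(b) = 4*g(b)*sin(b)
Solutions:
 g(b) = C1/cos(b)^4


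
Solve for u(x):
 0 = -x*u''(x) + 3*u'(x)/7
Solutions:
 u(x) = C1 + C2*x^(10/7)


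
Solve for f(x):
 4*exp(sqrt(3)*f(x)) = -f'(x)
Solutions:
 f(x) = sqrt(3)*(2*log(1/(C1 + 4*x)) - log(3))/6


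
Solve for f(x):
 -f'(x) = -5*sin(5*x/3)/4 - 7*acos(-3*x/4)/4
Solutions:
 f(x) = C1 + 7*x*acos(-3*x/4)/4 + 7*sqrt(16 - 9*x^2)/12 - 3*cos(5*x/3)/4


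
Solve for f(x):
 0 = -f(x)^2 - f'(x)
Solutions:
 f(x) = 1/(C1 + x)


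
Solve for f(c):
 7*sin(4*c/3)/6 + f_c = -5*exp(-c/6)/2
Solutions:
 f(c) = C1 + 7*cos(4*c/3)/8 + 15*exp(-c/6)


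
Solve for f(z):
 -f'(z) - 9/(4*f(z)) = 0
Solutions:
 f(z) = -sqrt(C1 - 18*z)/2
 f(z) = sqrt(C1 - 18*z)/2


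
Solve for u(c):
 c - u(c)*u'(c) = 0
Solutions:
 u(c) = -sqrt(C1 + c^2)
 u(c) = sqrt(C1 + c^2)


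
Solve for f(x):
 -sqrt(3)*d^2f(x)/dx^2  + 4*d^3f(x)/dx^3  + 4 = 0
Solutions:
 f(x) = C1 + C2*x + C3*exp(sqrt(3)*x/4) + 2*sqrt(3)*x^2/3


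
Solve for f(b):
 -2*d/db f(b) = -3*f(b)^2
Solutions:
 f(b) = -2/(C1 + 3*b)


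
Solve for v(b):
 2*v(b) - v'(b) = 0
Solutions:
 v(b) = C1*exp(2*b)


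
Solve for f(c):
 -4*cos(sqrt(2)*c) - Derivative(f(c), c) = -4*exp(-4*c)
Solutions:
 f(c) = C1 - 2*sqrt(2)*sin(sqrt(2)*c) - exp(-4*c)


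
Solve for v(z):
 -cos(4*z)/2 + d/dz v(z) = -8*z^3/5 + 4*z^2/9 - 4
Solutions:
 v(z) = C1 - 2*z^4/5 + 4*z^3/27 - 4*z + sin(4*z)/8


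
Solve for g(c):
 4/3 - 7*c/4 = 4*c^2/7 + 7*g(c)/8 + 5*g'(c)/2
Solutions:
 g(c) = C1*exp(-7*c/20) - 32*c^2/49 + 594*c/343 - 24664/7203


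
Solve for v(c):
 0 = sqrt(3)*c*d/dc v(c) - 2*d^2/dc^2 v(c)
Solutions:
 v(c) = C1 + C2*erfi(3^(1/4)*c/2)


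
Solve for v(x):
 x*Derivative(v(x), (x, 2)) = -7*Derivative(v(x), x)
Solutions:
 v(x) = C1 + C2/x^6


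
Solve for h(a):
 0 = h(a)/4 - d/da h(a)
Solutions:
 h(a) = C1*exp(a/4)


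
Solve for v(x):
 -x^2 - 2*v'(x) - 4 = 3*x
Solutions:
 v(x) = C1 - x^3/6 - 3*x^2/4 - 2*x


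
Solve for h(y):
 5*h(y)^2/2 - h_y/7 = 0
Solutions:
 h(y) = -2/(C1 + 35*y)


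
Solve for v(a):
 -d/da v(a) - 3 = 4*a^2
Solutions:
 v(a) = C1 - 4*a^3/3 - 3*a


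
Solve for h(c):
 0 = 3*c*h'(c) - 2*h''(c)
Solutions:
 h(c) = C1 + C2*erfi(sqrt(3)*c/2)


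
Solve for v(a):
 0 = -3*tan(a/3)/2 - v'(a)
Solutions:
 v(a) = C1 + 9*log(cos(a/3))/2


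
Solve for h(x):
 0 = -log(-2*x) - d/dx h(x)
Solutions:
 h(x) = C1 - x*log(-x) + x*(1 - log(2))


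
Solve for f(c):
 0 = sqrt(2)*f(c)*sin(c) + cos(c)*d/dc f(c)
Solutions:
 f(c) = C1*cos(c)^(sqrt(2))


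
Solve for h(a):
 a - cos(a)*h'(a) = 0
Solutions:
 h(a) = C1 + Integral(a/cos(a), a)


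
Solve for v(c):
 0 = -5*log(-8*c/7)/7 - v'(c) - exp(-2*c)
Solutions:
 v(c) = C1 - 5*c*log(-c)/7 + 5*c*(-3*log(2) + 1 + log(7))/7 + exp(-2*c)/2


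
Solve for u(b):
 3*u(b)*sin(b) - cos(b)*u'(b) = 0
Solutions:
 u(b) = C1/cos(b)^3


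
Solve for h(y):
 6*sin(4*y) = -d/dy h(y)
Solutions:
 h(y) = C1 + 3*cos(4*y)/2


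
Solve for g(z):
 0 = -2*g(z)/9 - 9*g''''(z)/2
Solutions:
 g(z) = (C1*sin(z/3) + C2*cos(z/3))*exp(-z/3) + (C3*sin(z/3) + C4*cos(z/3))*exp(z/3)


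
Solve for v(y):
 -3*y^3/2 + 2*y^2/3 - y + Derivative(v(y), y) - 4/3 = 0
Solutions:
 v(y) = C1 + 3*y^4/8 - 2*y^3/9 + y^2/2 + 4*y/3


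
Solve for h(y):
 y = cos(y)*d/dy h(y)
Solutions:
 h(y) = C1 + Integral(y/cos(y), y)


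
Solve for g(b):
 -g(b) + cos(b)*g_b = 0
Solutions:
 g(b) = C1*sqrt(sin(b) + 1)/sqrt(sin(b) - 1)


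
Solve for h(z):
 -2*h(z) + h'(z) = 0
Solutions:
 h(z) = C1*exp(2*z)


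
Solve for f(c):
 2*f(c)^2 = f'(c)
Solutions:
 f(c) = -1/(C1 + 2*c)


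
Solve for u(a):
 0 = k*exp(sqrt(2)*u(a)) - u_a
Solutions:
 u(a) = sqrt(2)*(2*log(-1/(C1 + a*k)) - log(2))/4


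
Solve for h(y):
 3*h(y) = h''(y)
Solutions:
 h(y) = C1*exp(-sqrt(3)*y) + C2*exp(sqrt(3)*y)


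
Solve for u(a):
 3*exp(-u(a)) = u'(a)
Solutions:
 u(a) = log(C1 + 3*a)


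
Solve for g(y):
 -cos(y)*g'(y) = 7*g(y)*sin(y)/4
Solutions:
 g(y) = C1*cos(y)^(7/4)


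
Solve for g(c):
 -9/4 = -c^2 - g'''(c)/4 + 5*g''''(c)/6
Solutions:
 g(c) = C1 + C2*c + C3*c^2 + C4*exp(3*c/10) - c^5/15 - 10*c^4/9 - 719*c^3/54


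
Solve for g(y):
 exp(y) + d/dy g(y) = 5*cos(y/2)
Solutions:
 g(y) = C1 - exp(y) + 10*sin(y/2)


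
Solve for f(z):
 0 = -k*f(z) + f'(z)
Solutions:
 f(z) = C1*exp(k*z)


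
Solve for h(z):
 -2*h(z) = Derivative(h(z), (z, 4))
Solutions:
 h(z) = (C1*sin(2^(3/4)*z/2) + C2*cos(2^(3/4)*z/2))*exp(-2^(3/4)*z/2) + (C3*sin(2^(3/4)*z/2) + C4*cos(2^(3/4)*z/2))*exp(2^(3/4)*z/2)


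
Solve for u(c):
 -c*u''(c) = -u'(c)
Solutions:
 u(c) = C1 + C2*c^2


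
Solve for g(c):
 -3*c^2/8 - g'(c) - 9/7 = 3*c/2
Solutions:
 g(c) = C1 - c^3/8 - 3*c^2/4 - 9*c/7


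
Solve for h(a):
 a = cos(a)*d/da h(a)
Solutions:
 h(a) = C1 + Integral(a/cos(a), a)


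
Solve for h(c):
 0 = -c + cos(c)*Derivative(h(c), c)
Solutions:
 h(c) = C1 + Integral(c/cos(c), c)


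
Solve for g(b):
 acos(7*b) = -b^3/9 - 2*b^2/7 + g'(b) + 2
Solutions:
 g(b) = C1 + b^4/36 + 2*b^3/21 + b*acos(7*b) - 2*b - sqrt(1 - 49*b^2)/7


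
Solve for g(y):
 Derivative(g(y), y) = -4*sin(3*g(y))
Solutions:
 g(y) = -acos((-C1 - exp(24*y))/(C1 - exp(24*y)))/3 + 2*pi/3
 g(y) = acos((-C1 - exp(24*y))/(C1 - exp(24*y)))/3


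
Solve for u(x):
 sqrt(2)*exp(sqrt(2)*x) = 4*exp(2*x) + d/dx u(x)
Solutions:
 u(x) = C1 - 2*exp(2*x) + exp(sqrt(2)*x)


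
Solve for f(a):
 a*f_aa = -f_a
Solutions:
 f(a) = C1 + C2*log(a)


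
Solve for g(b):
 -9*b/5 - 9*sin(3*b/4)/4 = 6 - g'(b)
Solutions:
 g(b) = C1 + 9*b^2/10 + 6*b - 3*cos(3*b/4)


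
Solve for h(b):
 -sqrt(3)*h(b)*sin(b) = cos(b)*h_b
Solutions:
 h(b) = C1*cos(b)^(sqrt(3))


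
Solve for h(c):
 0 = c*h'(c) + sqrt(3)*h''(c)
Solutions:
 h(c) = C1 + C2*erf(sqrt(2)*3^(3/4)*c/6)


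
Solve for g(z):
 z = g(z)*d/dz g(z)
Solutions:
 g(z) = -sqrt(C1 + z^2)
 g(z) = sqrt(C1 + z^2)


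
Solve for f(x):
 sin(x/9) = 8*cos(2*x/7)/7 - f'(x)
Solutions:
 f(x) = C1 + 4*sin(2*x/7) + 9*cos(x/9)


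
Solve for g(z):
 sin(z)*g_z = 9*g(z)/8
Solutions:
 g(z) = C1*(cos(z) - 1)^(9/16)/(cos(z) + 1)^(9/16)


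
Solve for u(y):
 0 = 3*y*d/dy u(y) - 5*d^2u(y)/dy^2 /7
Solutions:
 u(y) = C1 + C2*erfi(sqrt(210)*y/10)


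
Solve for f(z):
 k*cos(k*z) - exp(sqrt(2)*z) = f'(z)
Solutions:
 f(z) = C1 - sqrt(2)*exp(sqrt(2)*z)/2 + sin(k*z)


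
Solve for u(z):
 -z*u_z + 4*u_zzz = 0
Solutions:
 u(z) = C1 + Integral(C2*airyai(2^(1/3)*z/2) + C3*airybi(2^(1/3)*z/2), z)


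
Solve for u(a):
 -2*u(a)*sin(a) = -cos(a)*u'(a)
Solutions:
 u(a) = C1/cos(a)^2


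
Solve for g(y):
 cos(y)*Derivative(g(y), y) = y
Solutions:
 g(y) = C1 + Integral(y/cos(y), y)


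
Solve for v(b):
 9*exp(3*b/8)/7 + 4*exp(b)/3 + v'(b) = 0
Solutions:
 v(b) = C1 - 24*exp(3*b/8)/7 - 4*exp(b)/3


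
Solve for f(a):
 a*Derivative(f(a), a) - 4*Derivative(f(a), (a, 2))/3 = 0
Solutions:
 f(a) = C1 + C2*erfi(sqrt(6)*a/4)


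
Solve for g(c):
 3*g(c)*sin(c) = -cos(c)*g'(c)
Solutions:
 g(c) = C1*cos(c)^3


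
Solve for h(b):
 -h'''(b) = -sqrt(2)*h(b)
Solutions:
 h(b) = C3*exp(2^(1/6)*b) + (C1*sin(2^(1/6)*sqrt(3)*b/2) + C2*cos(2^(1/6)*sqrt(3)*b/2))*exp(-2^(1/6)*b/2)


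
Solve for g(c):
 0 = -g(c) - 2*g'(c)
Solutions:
 g(c) = C1*exp(-c/2)


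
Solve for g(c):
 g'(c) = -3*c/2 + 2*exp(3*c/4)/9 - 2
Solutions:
 g(c) = C1 - 3*c^2/4 - 2*c + 8*exp(3*c/4)/27


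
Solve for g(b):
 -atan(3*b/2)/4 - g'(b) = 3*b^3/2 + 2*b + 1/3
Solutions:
 g(b) = C1 - 3*b^4/8 - b^2 - b*atan(3*b/2)/4 - b/3 + log(9*b^2 + 4)/12


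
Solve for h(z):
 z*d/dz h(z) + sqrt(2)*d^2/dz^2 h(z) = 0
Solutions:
 h(z) = C1 + C2*erf(2^(1/4)*z/2)


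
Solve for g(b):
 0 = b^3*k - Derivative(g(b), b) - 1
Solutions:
 g(b) = C1 + b^4*k/4 - b


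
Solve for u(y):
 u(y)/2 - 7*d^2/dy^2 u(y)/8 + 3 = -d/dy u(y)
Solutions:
 u(y) = C1*exp(2*y*(2 - sqrt(11))/7) + C2*exp(2*y*(2 + sqrt(11))/7) - 6


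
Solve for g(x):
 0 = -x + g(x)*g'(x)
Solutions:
 g(x) = -sqrt(C1 + x^2)
 g(x) = sqrt(C1 + x^2)


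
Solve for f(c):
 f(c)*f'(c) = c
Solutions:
 f(c) = -sqrt(C1 + c^2)
 f(c) = sqrt(C1 + c^2)


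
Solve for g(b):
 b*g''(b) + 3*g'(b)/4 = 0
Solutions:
 g(b) = C1 + C2*b^(1/4)


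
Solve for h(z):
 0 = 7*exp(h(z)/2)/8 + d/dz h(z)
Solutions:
 h(z) = 2*log(1/(C1 + 7*z)) + 8*log(2)


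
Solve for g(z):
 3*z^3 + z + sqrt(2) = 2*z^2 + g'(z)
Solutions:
 g(z) = C1 + 3*z^4/4 - 2*z^3/3 + z^2/2 + sqrt(2)*z


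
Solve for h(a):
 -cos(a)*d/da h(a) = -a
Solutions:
 h(a) = C1 + Integral(a/cos(a), a)


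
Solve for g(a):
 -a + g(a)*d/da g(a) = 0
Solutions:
 g(a) = -sqrt(C1 + a^2)
 g(a) = sqrt(C1 + a^2)


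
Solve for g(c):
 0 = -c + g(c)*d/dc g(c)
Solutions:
 g(c) = -sqrt(C1 + c^2)
 g(c) = sqrt(C1 + c^2)


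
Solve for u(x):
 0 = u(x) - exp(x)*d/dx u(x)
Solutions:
 u(x) = C1*exp(-exp(-x))


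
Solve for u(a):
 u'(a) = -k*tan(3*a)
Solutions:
 u(a) = C1 + k*log(cos(3*a))/3


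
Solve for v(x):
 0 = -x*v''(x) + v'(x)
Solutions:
 v(x) = C1 + C2*x^2


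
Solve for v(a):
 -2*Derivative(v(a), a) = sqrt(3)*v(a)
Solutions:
 v(a) = C1*exp(-sqrt(3)*a/2)


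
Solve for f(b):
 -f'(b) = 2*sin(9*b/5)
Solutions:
 f(b) = C1 + 10*cos(9*b/5)/9


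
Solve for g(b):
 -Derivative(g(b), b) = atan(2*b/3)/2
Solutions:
 g(b) = C1 - b*atan(2*b/3)/2 + 3*log(4*b^2 + 9)/8


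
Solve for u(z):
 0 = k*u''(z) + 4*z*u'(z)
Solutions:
 u(z) = C1 + C2*sqrt(k)*erf(sqrt(2)*z*sqrt(1/k))


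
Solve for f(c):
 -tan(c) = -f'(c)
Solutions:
 f(c) = C1 - log(cos(c))


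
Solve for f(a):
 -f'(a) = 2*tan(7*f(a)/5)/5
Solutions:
 f(a) = -5*asin(C1*exp(-14*a/25))/7 + 5*pi/7
 f(a) = 5*asin(C1*exp(-14*a/25))/7


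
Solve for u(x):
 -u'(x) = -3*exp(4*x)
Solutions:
 u(x) = C1 + 3*exp(4*x)/4


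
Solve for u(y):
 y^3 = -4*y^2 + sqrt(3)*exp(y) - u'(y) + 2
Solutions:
 u(y) = C1 - y^4/4 - 4*y^3/3 + 2*y + sqrt(3)*exp(y)


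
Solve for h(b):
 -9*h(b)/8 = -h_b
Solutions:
 h(b) = C1*exp(9*b/8)


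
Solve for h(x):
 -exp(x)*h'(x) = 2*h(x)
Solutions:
 h(x) = C1*exp(2*exp(-x))


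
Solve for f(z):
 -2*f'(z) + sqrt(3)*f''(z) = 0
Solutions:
 f(z) = C1 + C2*exp(2*sqrt(3)*z/3)


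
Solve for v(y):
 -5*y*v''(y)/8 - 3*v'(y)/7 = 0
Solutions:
 v(y) = C1 + C2*y^(11/35)


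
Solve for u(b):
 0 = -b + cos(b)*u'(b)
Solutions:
 u(b) = C1 + Integral(b/cos(b), b)


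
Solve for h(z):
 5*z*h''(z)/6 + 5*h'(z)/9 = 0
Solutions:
 h(z) = C1 + C2*z^(1/3)


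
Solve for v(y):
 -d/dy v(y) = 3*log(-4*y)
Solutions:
 v(y) = C1 - 3*y*log(-y) + 3*y*(1 - 2*log(2))


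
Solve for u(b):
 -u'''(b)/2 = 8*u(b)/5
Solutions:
 u(b) = C3*exp(-2*2^(1/3)*5^(2/3)*b/5) + (C1*sin(2^(1/3)*sqrt(3)*5^(2/3)*b/5) + C2*cos(2^(1/3)*sqrt(3)*5^(2/3)*b/5))*exp(2^(1/3)*5^(2/3)*b/5)


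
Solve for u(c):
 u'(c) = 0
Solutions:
 u(c) = C1


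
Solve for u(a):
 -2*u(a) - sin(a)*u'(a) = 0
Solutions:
 u(a) = C1*(cos(a) + 1)/(cos(a) - 1)


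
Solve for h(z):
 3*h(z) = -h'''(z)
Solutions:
 h(z) = C3*exp(-3^(1/3)*z) + (C1*sin(3^(5/6)*z/2) + C2*cos(3^(5/6)*z/2))*exp(3^(1/3)*z/2)


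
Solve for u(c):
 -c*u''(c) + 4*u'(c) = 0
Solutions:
 u(c) = C1 + C2*c^5


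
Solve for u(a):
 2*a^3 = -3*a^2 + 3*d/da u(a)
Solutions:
 u(a) = C1 + a^4/6 + a^3/3


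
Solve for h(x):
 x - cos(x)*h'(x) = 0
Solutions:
 h(x) = C1 + Integral(x/cos(x), x)
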